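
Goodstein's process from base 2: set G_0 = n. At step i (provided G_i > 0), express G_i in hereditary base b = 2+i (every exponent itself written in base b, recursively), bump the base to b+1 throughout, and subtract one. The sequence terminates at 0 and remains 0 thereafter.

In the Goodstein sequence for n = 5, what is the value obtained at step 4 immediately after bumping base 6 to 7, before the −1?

1198

[0] 5 ≡ 2^2 + 1 (base 2). Lift 3: 28. −1: 27.
[1] 27 ≡ 3^3 (base 3). Lift 4: 256. −1: 255.
[2] 255 ≡ 3·4^3 + 3·4^2 + 3·4 + 3 (base 4). Lift 5: 468. −1: 467.
[3] 467 ≡ 3·5^3 + 3·5^2 + 3·5 + 2 (base 5). Lift 6: 776. −1: 775.
[4] 775 ≡ 3·6^3 + 3·6^2 + 3·6 + 1 (base 6). Lift 7: 1198. −1: 1197.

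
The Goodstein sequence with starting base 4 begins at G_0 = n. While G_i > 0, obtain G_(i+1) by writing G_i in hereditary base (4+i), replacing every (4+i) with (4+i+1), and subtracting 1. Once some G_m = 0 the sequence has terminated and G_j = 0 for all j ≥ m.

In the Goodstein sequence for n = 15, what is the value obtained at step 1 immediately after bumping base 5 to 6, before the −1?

(0) 15|_4 = 3·4 + 3 ↦ 3·5 + 3|_5 = 18 ⇒ 17
(1) 17|_5 = 3·5 + 2 ↦ 3·6 + 2|_6 = 20 ⇒ 19

20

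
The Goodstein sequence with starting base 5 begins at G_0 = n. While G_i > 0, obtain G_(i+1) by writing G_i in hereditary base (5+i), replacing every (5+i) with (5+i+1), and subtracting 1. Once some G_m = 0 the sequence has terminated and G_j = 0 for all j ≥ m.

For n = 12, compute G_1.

[0] 12 ≡ 2·5 + 2 (base 5). Lift 6: 14. −1: 13.
[1] 13 ≡ 2·6 + 1 (base 6). Lift 7: 15. −1: 14.

13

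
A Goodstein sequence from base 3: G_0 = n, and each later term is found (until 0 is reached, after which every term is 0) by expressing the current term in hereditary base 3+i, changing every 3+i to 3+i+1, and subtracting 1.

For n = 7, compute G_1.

7 —HB3→ 2·3 + 1 —bump→ 2·4 + 1 = 9 —(−1)→ 8
8 —HB4→ 2·4 —bump→ 2·5 = 10 —(−1)→ 9

8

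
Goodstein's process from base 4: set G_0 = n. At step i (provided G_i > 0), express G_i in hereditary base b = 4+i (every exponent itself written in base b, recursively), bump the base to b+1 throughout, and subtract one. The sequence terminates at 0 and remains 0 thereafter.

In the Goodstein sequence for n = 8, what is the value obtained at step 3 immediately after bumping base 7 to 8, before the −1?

10

G_0=8  [base 4] 2·4  →[4↦5]→  2·5 = 10  −1 ⇒ G_1=9
G_1=9  [base 5] 5 + 4  →[5↦6]→  6 + 4 = 10  −1 ⇒ G_2=9
G_2=9  [base 6] 6 + 3  →[6↦7]→  7 + 3 = 10  −1 ⇒ G_3=9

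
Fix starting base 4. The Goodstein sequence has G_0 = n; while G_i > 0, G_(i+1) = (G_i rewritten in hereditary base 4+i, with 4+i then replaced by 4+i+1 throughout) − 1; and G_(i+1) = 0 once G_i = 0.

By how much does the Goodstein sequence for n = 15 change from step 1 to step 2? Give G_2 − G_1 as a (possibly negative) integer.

2

(0) 15|_4 = 3·4 + 3 ↦ 3·5 + 3|_5 = 18 ⇒ 17
(1) 17|_5 = 3·5 + 2 ↦ 3·6 + 2|_6 = 20 ⇒ 19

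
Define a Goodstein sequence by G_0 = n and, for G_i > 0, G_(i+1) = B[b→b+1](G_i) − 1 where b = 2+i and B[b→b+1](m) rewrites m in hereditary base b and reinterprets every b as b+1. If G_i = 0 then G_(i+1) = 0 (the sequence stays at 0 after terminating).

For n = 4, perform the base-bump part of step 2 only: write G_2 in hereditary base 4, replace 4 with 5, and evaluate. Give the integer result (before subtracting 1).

61

step 0: 4 = 2^2; sub 3 for 2: 3^3; = 27; G_1 = 27−1 = 26
step 1: 26 = 2·3^2 + 2·3 + 2; sub 4 for 3: 2·4^2 + 2·4 + 2; = 42; G_2 = 42−1 = 41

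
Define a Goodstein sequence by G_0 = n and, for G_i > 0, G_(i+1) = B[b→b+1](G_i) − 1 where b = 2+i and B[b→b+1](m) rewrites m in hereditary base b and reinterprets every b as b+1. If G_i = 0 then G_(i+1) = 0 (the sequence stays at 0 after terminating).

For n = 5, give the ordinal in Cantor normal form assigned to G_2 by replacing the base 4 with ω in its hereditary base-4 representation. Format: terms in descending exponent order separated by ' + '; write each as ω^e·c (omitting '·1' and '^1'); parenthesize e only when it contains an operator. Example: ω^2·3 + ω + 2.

ω^3·3 + ω^2·3 + ω·3 + 3

[0] 5 ≡ 2^2 + 1 (base 2). Lift 3: 28. −1: 27.
[1] 27 ≡ 3^3 (base 3). Lift 4: 256. −1: 255.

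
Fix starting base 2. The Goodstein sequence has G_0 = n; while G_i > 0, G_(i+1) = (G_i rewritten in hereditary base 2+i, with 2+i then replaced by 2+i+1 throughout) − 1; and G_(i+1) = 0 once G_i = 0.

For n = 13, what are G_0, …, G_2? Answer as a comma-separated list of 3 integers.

13, 108, 1279

step 0: 13 = 2^(2 + 1) + 2^2 + 1; sub 3 for 2: 3^(3 + 1) + 3^3 + 1; = 109; G_1 = 109−1 = 108
step 1: 108 = 3^(3 + 1) + 3^3; sub 4 for 3: 4^(4 + 1) + 4^4; = 1280; G_2 = 1280−1 = 1279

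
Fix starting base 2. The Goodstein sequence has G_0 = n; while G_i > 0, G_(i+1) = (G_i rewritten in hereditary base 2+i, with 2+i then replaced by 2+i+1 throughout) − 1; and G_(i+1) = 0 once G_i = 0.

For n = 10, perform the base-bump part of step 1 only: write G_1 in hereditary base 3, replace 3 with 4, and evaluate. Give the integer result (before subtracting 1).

1026

G_0 = 10. HB_2(10) = 2^(2 + 1) + 2. Bump = 84. G_1 = 83.
G_1 = 83. HB_3(83) = 3^(3 + 1) + 2. Bump = 1026. G_2 = 1025.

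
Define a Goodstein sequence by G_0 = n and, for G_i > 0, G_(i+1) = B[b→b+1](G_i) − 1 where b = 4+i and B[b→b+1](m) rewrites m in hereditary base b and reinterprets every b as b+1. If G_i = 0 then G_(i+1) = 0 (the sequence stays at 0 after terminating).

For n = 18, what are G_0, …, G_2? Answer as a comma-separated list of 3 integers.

18, 26, 36

base 4: 18 = 4^2 + 2; at 5: 5^2 + 2 = 27; next = 26
base 5: 26 = 5^2 + 1; at 6: 6^2 + 1 = 37; next = 36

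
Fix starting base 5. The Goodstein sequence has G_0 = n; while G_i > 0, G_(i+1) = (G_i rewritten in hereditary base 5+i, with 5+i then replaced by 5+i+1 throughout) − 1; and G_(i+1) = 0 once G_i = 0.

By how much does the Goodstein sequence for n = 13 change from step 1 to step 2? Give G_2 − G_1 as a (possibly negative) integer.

1

(0) 13|_5 = 2·5 + 3 ↦ 2·6 + 3|_6 = 15 ⇒ 14
(1) 14|_6 = 2·6 + 2 ↦ 2·7 + 2|_7 = 16 ⇒ 15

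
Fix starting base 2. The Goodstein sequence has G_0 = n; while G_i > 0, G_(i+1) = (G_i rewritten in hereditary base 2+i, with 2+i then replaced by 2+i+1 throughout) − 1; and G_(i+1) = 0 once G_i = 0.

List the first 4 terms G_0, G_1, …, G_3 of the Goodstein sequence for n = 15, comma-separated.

15, 111, 1283, 18752

(0) 15|_2 = 2^(2 + 1) + 2^2 + 2 + 1 ↦ 3^(3 + 1) + 3^3 + 3 + 1|_3 = 112 ⇒ 111
(1) 111|_3 = 3^(3 + 1) + 3^3 + 3 ↦ 4^(4 + 1) + 4^4 + 4|_4 = 1284 ⇒ 1283
(2) 1283|_4 = 4^(4 + 1) + 4^4 + 3 ↦ 5^(5 + 1) + 5^5 + 3|_5 = 18753 ⇒ 18752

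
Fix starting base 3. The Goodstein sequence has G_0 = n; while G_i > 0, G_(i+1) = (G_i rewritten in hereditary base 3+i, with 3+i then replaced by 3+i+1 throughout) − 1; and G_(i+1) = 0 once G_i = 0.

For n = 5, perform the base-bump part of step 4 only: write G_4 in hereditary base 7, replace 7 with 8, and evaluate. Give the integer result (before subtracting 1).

4

i=0: 5 = 3 + 2 (b=3); 3→4: 4 + 2 = 6; 6−1 = 5
i=1: 5 = 4 + 1 (b=4); 4→5: 5 + 1 = 6; 6−1 = 5
i=2: 5 = 5 (b=5); 5→6: 6 = 6; 6−1 = 5
i=3: 5 = 5 (b=6); 6→7: 5 = 5; 5−1 = 4
i=4: 4 = 4 (b=7); 7→8: 4 = 4; 4−1 = 3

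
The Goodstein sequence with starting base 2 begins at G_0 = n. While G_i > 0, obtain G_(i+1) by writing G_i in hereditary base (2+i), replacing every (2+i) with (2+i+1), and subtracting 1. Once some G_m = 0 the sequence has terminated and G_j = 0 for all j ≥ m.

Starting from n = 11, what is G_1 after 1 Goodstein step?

(0) 11|_2 = 2^(2 + 1) + 2 + 1 ↦ 3^(3 + 1) + 3 + 1|_3 = 85 ⇒ 84
(1) 84|_3 = 3^(3 + 1) + 3 ↦ 4^(4 + 1) + 4|_4 = 1028 ⇒ 1027

84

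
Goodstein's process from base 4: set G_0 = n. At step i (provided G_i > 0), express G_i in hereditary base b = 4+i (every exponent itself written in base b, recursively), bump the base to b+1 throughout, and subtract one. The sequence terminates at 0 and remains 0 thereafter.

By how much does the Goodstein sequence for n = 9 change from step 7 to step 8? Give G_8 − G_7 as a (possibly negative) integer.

G_0 = 9. HB_4(9) = 2·4 + 1. Bump = 11. G_1 = 10.
G_1 = 10. HB_5(10) = 2·5. Bump = 12. G_2 = 11.
G_2 = 11. HB_6(11) = 6 + 5. Bump = 12. G_3 = 11.
G_3 = 11. HB_7(11) = 7 + 4. Bump = 12. G_4 = 11.
G_4 = 11. HB_8(11) = 8 + 3. Bump = 12. G_5 = 11.
G_5 = 11. HB_9(11) = 9 + 2. Bump = 12. G_6 = 11.
G_6 = 11. HB_10(11) = 10 + 1. Bump = 12. G_7 = 11.
G_7 = 11. HB_11(11) = 11. Bump = 12. G_8 = 11.

0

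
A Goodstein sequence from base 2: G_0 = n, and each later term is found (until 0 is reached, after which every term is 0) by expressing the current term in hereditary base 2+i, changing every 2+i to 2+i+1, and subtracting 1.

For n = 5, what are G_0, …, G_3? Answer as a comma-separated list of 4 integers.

i=0: 5 = 2^2 + 1 (b=2); 2→3: 3^3 + 1 = 28; 28−1 = 27
i=1: 27 = 3^3 (b=3); 3→4: 4^4 = 256; 256−1 = 255
i=2: 255 = 3·4^3 + 3·4^2 + 3·4 + 3 (b=4); 4→5: 3·5^3 + 3·5^2 + 3·5 + 3 = 468; 468−1 = 467

5, 27, 255, 467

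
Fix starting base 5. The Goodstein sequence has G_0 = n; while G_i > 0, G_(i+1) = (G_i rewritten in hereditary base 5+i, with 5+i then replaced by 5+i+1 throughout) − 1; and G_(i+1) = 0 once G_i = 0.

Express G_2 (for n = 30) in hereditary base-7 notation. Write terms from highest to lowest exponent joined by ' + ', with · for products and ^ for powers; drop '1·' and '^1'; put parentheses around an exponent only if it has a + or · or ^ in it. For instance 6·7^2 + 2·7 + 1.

step 0: 30 = 5^2 + 5; sub 6 for 5: 6^2 + 6; = 42; G_1 = 42−1 = 41
step 1: 41 = 6^2 + 5; sub 7 for 6: 7^2 + 5; = 54; G_2 = 54−1 = 53

7^2 + 4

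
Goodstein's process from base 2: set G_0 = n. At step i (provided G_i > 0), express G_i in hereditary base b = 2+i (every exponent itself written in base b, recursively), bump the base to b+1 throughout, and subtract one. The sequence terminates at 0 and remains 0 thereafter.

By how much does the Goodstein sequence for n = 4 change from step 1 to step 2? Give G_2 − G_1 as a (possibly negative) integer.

15

base 2: 4 = 2^2; at 3: 3^3 = 27; next = 26
base 3: 26 = 2·3^2 + 2·3 + 2; at 4: 2·4^2 + 2·4 + 2 = 42; next = 41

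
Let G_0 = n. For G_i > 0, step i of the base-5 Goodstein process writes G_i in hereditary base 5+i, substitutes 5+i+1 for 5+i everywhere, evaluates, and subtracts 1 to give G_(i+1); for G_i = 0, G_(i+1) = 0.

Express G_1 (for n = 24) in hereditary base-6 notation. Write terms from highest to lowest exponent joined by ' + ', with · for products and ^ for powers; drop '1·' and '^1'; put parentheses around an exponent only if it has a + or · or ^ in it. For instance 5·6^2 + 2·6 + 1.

4·6 + 3

base 5: 24 = 4·5 + 4; at 6: 4·6 + 4 = 28; next = 27
base 6: 27 = 4·6 + 3; at 7: 4·7 + 3 = 31; next = 30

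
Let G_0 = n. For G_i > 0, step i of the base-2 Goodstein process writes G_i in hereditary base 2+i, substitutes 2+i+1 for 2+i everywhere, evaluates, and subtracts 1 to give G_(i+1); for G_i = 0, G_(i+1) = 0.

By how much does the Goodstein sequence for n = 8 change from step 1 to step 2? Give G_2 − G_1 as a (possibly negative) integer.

473

base 2: 8 = 2^(2 + 1); at 3: 3^(3 + 1) = 81; next = 80
base 3: 80 = 2·3^3 + 2·3^2 + 2·3 + 2; at 4: 2·4^4 + 2·4^2 + 2·4 + 2 = 554; next = 553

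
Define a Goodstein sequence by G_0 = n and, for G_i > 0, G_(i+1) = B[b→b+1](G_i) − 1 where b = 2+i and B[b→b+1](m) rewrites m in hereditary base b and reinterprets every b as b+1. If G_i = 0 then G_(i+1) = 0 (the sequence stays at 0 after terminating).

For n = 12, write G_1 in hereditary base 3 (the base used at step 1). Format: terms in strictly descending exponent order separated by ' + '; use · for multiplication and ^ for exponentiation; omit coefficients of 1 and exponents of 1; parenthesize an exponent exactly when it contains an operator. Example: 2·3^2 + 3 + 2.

12 —HB2→ 2^(2 + 1) + 2^2 —bump→ 3^(3 + 1) + 3^3 = 108 —(−1)→ 107
107 —HB3→ 3^(3 + 1) + 2·3^2 + 2·3 + 2 —bump→ 4^(4 + 1) + 2·4^2 + 2·4 + 2 = 1066 —(−1)→ 1065

3^(3 + 1) + 2·3^2 + 2·3 + 2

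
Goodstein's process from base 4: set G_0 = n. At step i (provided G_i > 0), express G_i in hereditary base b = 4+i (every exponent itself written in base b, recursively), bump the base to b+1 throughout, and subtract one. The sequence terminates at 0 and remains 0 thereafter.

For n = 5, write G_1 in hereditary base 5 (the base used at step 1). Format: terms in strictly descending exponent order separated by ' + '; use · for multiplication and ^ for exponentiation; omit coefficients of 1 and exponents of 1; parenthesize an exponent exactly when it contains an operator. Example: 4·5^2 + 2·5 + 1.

G_0=5  [base 4] 4 + 1  →[4↦5]→  5 + 1 = 6  −1 ⇒ G_1=5
G_1=5  [base 5] 5  →[5↦6]→  6 = 6  −1 ⇒ G_2=5

5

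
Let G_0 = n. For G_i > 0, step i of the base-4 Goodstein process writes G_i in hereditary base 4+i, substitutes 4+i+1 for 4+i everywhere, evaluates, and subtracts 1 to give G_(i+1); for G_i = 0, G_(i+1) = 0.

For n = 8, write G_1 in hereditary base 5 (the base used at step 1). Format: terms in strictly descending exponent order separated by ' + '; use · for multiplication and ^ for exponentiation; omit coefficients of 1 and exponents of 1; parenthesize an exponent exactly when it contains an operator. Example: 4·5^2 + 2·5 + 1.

5 + 4

i=0: 8 = 2·4 (b=4); 4→5: 2·5 = 10; 10−1 = 9
i=1: 9 = 5 + 4 (b=5); 5→6: 6 + 4 = 10; 10−1 = 9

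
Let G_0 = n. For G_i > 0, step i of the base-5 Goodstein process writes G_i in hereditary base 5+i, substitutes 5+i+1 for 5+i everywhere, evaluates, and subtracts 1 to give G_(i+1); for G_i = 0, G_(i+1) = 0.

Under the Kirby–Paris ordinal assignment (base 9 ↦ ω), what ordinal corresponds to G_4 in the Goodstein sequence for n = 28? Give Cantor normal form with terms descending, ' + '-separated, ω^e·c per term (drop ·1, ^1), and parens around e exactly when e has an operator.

i=0: 28 = 5^2 + 3 (b=5); 5→6: 6^2 + 3 = 39; 39−1 = 38
i=1: 38 = 6^2 + 2 (b=6); 6→7: 7^2 + 2 = 51; 51−1 = 50
i=2: 50 = 7^2 + 1 (b=7); 7→8: 8^2 + 1 = 65; 65−1 = 64
i=3: 64 = 8^2 (b=8); 8→9: 9^2 = 81; 81−1 = 80
i=4: 80 = 8·9 + 8 (b=9); 9→10: 8·10 + 8 = 88; 88−1 = 87

ω·8 + 8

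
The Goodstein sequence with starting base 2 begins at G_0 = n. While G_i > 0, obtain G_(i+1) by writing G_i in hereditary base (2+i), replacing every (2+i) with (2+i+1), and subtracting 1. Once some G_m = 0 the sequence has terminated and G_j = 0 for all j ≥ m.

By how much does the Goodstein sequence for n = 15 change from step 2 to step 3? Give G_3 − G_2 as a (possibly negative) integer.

17469

i=0: 15 = 2^(2 + 1) + 2^2 + 2 + 1 (b=2); 2→3: 3^(3 + 1) + 3^3 + 3 + 1 = 112; 112−1 = 111
i=1: 111 = 3^(3 + 1) + 3^3 + 3 (b=3); 3→4: 4^(4 + 1) + 4^4 + 4 = 1284; 1284−1 = 1283
i=2: 1283 = 4^(4 + 1) + 4^4 + 3 (b=4); 4→5: 5^(5 + 1) + 5^5 + 3 = 18753; 18753−1 = 18752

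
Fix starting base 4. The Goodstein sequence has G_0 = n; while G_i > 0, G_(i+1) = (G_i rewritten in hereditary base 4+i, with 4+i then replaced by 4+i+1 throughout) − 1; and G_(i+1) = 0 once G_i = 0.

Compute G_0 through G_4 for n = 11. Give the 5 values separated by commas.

(0) 11|_4 = 2·4 + 3 ↦ 2·5 + 3|_5 = 13 ⇒ 12
(1) 12|_5 = 2·5 + 2 ↦ 2·6 + 2|_6 = 14 ⇒ 13
(2) 13|_6 = 2·6 + 1 ↦ 2·7 + 1|_7 = 15 ⇒ 14
(3) 14|_7 = 2·7 ↦ 2·8|_8 = 16 ⇒ 15

11, 12, 13, 14, 15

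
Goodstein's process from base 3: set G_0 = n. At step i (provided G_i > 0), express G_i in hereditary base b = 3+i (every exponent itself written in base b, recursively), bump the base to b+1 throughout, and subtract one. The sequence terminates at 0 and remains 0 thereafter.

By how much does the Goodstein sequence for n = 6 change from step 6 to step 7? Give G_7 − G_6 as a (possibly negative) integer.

-1

base 3: 6 = 2·3; at 4: 2·4 = 8; next = 7
base 4: 7 = 4 + 3; at 5: 5 + 3 = 8; next = 7
base 5: 7 = 5 + 2; at 6: 6 + 2 = 8; next = 7
base 6: 7 = 6 + 1; at 7: 7 + 1 = 8; next = 7
base 7: 7 = 7; at 8: 8 = 8; next = 7
base 8: 7 = 7; at 9: 7 = 7; next = 6
base 9: 6 = 6; at 10: 6 = 6; next = 5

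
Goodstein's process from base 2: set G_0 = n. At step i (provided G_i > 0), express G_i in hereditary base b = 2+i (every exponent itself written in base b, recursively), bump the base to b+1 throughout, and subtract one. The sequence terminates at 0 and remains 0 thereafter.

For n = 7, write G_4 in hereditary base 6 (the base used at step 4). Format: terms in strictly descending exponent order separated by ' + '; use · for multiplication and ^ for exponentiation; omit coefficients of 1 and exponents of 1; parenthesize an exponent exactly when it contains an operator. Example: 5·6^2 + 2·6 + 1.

base 2: 7 = 2^2 + 2 + 1; at 3: 3^3 + 3 + 1 = 31; next = 30
base 3: 30 = 3^3 + 3; at 4: 4^4 + 4 = 260; next = 259
base 4: 259 = 4^4 + 3; at 5: 5^5 + 3 = 3128; next = 3127
base 5: 3127 = 5^5 + 2; at 6: 6^6 + 2 = 46658; next = 46657

6^6 + 1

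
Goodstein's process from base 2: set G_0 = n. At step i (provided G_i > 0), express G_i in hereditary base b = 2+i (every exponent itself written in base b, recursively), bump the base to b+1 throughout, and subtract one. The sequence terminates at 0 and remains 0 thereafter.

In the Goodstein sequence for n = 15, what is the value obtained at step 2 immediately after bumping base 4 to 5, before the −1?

18753

(0) 15|_2 = 2^(2 + 1) + 2^2 + 2 + 1 ↦ 3^(3 + 1) + 3^3 + 3 + 1|_3 = 112 ⇒ 111
(1) 111|_3 = 3^(3 + 1) + 3^3 + 3 ↦ 4^(4 + 1) + 4^4 + 4|_4 = 1284 ⇒ 1283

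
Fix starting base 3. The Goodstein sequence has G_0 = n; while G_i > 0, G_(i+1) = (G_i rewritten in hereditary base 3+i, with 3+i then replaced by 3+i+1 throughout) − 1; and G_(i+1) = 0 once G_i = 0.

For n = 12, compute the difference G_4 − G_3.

12

G_0 = 12. HB_3(12) = 3^2 + 3. Bump = 20. G_1 = 19.
G_1 = 19. HB_4(19) = 4^2 + 3. Bump = 28. G_2 = 27.
G_2 = 27. HB_5(27) = 5^2 + 2. Bump = 38. G_3 = 37.
G_3 = 37. HB_6(37) = 6^2 + 1. Bump = 50. G_4 = 49.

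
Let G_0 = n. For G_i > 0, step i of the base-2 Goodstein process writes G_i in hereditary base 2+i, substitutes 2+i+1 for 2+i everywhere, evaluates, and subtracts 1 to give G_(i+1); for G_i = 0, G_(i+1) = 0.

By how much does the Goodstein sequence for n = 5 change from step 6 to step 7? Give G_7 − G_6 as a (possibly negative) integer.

703

G_0=5  [base 2] 2^2 + 1  →[2↦3]→  3^3 + 1 = 28  −1 ⇒ G_1=27
G_1=27  [base 3] 3^3  →[3↦4]→  4^4 = 256  −1 ⇒ G_2=255
G_2=255  [base 4] 3·4^3 + 3·4^2 + 3·4 + 3  →[4↦5]→  3·5^3 + 3·5^2 + 3·5 + 3 = 468  −1 ⇒ G_3=467
G_3=467  [base 5] 3·5^3 + 3·5^2 + 3·5 + 2  →[5↦6]→  3·6^3 + 3·6^2 + 3·6 + 2 = 776  −1 ⇒ G_4=775
G_4=775  [base 6] 3·6^3 + 3·6^2 + 3·6 + 1  →[6↦7]→  3·7^3 + 3·7^2 + 3·7 + 1 = 1198  −1 ⇒ G_5=1197
G_5=1197  [base 7] 3·7^3 + 3·7^2 + 3·7  →[7↦8]→  3·8^3 + 3·8^2 + 3·8 = 1752  −1 ⇒ G_6=1751
G_6=1751  [base 8] 3·8^3 + 3·8^2 + 2·8 + 7  →[8↦9]→  3·9^3 + 3·9^2 + 2·9 + 7 = 2455  −1 ⇒ G_7=2454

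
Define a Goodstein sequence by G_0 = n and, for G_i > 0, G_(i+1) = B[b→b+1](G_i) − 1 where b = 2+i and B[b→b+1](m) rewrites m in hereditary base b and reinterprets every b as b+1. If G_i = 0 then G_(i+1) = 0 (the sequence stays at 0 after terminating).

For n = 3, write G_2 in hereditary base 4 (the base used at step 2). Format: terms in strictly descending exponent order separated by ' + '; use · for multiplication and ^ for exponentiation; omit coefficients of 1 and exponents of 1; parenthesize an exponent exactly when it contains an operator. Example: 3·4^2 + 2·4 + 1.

G_0=3  [base 2] 2 + 1  →[2↦3]→  3 + 1 = 4  −1 ⇒ G_1=3
G_1=3  [base 3] 3  →[3↦4]→  4 = 4  −1 ⇒ G_2=3
G_2=3  [base 4] 3  →[4↦5]→  3 = 3  −1 ⇒ G_3=2

3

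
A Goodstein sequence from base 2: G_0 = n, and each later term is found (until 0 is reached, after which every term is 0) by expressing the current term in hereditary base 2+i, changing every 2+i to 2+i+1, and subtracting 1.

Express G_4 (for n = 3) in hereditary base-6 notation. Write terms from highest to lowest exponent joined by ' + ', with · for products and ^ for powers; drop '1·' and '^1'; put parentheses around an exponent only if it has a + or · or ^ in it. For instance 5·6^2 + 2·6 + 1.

base 2: 3 = 2 + 1; at 3: 3 + 1 = 4; next = 3
base 3: 3 = 3; at 4: 4 = 4; next = 3
base 4: 3 = 3; at 5: 3 = 3; next = 2
base 5: 2 = 2; at 6: 2 = 2; next = 1

1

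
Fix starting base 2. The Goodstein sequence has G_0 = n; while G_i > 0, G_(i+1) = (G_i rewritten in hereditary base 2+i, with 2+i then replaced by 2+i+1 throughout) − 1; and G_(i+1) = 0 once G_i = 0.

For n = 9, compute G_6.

G_0=9  [base 2] 2^(2 + 1) + 1  →[2↦3]→  3^(3 + 1) + 1 = 82  −1 ⇒ G_1=81
G_1=81  [base 3] 3^(3 + 1)  →[3↦4]→  4^(4 + 1) = 1024  −1 ⇒ G_2=1023
G_2=1023  [base 4] 3·4^4 + 3·4^3 + 3·4^2 + 3·4 + 3  →[4↦5]→  3·5^5 + 3·5^3 + 3·5^2 + 3·5 + 3 = 9843  −1 ⇒ G_3=9842
G_3=9842  [base 5] 3·5^5 + 3·5^3 + 3·5^2 + 3·5 + 2  →[5↦6]→  3·6^6 + 3·6^3 + 3·6^2 + 3·6 + 2 = 140744  −1 ⇒ G_4=140743
G_4=140743  [base 6] 3·6^6 + 3·6^3 + 3·6^2 + 3·6 + 1  →[6↦7]→  3·7^7 + 3·7^3 + 3·7^2 + 3·7 + 1 = 2471827  −1 ⇒ G_5=2471826
G_5=2471826  [base 7] 3·7^7 + 3·7^3 + 3·7^2 + 3·7  →[7↦8]→  3·8^8 + 3·8^3 + 3·8^2 + 3·8 = 50333400  −1 ⇒ G_6=50333399

50333399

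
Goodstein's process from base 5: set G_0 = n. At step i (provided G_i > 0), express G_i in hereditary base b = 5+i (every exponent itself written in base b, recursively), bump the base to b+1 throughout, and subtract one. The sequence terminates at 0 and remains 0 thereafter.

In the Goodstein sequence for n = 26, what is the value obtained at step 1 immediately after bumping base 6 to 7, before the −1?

49

i=0: 26 = 5^2 + 1 (b=5); 5→6: 6^2 + 1 = 37; 37−1 = 36
i=1: 36 = 6^2 (b=6); 6→7: 7^2 = 49; 49−1 = 48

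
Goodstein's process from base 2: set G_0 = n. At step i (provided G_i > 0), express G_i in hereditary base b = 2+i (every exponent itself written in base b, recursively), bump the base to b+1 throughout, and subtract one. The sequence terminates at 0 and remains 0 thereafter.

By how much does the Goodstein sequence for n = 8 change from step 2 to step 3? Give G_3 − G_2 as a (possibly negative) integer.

(0) 8|_2 = 2^(2 + 1) ↦ 3^(3 + 1)|_3 = 81 ⇒ 80
(1) 80|_3 = 2·3^3 + 2·3^2 + 2·3 + 2 ↦ 2·4^4 + 2·4^2 + 2·4 + 2|_4 = 554 ⇒ 553
(2) 553|_4 = 2·4^4 + 2·4^2 + 2·4 + 1 ↦ 2·5^5 + 2·5^2 + 2·5 + 1|_5 = 6311 ⇒ 6310

5757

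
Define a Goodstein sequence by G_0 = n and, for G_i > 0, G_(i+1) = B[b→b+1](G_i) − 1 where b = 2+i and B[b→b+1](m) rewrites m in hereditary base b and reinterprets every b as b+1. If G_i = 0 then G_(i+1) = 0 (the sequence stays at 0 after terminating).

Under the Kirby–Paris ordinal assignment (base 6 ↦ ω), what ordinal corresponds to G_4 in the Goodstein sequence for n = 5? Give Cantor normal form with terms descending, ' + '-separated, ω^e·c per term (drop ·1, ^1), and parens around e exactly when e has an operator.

G_0 = 5. HB_2(5) = 2^2 + 1. Bump = 28. G_1 = 27.
G_1 = 27. HB_3(27) = 3^3. Bump = 256. G_2 = 255.
G_2 = 255. HB_4(255) = 3·4^3 + 3·4^2 + 3·4 + 3. Bump = 468. G_3 = 467.
G_3 = 467. HB_5(467) = 3·5^3 + 3·5^2 + 3·5 + 2. Bump = 776. G_4 = 775.
G_4 = 775. HB_6(775) = 3·6^3 + 3·6^2 + 3·6 + 1. Bump = 1198. G_5 = 1197.

ω^3·3 + ω^2·3 + ω·3 + 1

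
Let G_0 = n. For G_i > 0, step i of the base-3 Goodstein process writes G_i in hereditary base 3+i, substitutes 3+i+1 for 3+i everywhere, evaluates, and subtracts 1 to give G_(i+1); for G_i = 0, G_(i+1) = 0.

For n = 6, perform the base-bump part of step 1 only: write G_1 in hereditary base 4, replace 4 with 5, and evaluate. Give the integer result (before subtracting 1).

step 0: 6 = 2·3; sub 4 for 3: 2·4; = 8; G_1 = 8−1 = 7
step 1: 7 = 4 + 3; sub 5 for 4: 5 + 3; = 8; G_2 = 8−1 = 7

8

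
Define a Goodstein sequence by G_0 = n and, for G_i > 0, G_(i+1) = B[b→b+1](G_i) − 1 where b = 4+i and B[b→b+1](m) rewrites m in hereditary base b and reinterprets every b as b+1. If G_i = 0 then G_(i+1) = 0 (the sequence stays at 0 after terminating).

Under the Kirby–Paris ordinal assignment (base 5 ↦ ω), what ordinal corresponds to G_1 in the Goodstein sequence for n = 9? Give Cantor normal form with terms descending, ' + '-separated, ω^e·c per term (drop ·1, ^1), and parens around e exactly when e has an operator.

ω·2

(0) 9|_4 = 2·4 + 1 ↦ 2·5 + 1|_5 = 11 ⇒ 10
(1) 10|_5 = 2·5 ↦ 2·6|_6 = 12 ⇒ 11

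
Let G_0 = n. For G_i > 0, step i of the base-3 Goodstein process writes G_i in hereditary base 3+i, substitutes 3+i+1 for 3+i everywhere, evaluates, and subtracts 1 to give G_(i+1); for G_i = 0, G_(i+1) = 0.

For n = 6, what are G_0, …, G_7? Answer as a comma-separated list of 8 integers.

base 3: 6 = 2·3; at 4: 2·4 = 8; next = 7
base 4: 7 = 4 + 3; at 5: 5 + 3 = 8; next = 7
base 5: 7 = 5 + 2; at 6: 6 + 2 = 8; next = 7
base 6: 7 = 6 + 1; at 7: 7 + 1 = 8; next = 7
base 7: 7 = 7; at 8: 8 = 8; next = 7
base 8: 7 = 7; at 9: 7 = 7; next = 6
base 9: 6 = 6; at 10: 6 = 6; next = 5

6, 7, 7, 7, 7, 7, 6, 5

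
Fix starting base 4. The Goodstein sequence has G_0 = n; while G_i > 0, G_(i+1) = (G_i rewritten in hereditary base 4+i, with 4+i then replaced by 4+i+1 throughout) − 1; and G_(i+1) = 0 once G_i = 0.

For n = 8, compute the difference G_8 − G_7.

step 0: 8 = 2·4; sub 5 for 4: 2·5; = 10; G_1 = 10−1 = 9
step 1: 9 = 5 + 4; sub 6 for 5: 6 + 4; = 10; G_2 = 10−1 = 9
step 2: 9 = 6 + 3; sub 7 for 6: 7 + 3; = 10; G_3 = 10−1 = 9
step 3: 9 = 7 + 2; sub 8 for 7: 8 + 2; = 10; G_4 = 10−1 = 9
step 4: 9 = 8 + 1; sub 9 for 8: 9 + 1; = 10; G_5 = 10−1 = 9
step 5: 9 = 9; sub 10 for 9: 10; = 10; G_6 = 10−1 = 9
step 6: 9 = 9; sub 11 for 10: 9; = 9; G_7 = 9−1 = 8
step 7: 8 = 8; sub 12 for 11: 8; = 8; G_8 = 8−1 = 7

-1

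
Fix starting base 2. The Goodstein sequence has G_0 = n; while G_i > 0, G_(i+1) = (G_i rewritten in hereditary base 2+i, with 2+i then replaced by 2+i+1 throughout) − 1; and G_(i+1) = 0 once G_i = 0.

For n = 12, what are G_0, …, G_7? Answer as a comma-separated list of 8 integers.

12, 107, 1065, 15685, 280019, 5764910, 134217867, 3486784574

i=0: 12 = 2^(2 + 1) + 2^2 (b=2); 2→3: 3^(3 + 1) + 3^3 = 108; 108−1 = 107
i=1: 107 = 3^(3 + 1) + 2·3^2 + 2·3 + 2 (b=3); 3→4: 4^(4 + 1) + 2·4^2 + 2·4 + 2 = 1066; 1066−1 = 1065
i=2: 1065 = 4^(4 + 1) + 2·4^2 + 2·4 + 1 (b=4); 4→5: 5^(5 + 1) + 2·5^2 + 2·5 + 1 = 15686; 15686−1 = 15685
i=3: 15685 = 5^(5 + 1) + 2·5^2 + 2·5 (b=5); 5→6: 6^(6 + 1) + 2·6^2 + 2·6 = 280020; 280020−1 = 280019
i=4: 280019 = 6^(6 + 1) + 2·6^2 + 6 + 5 (b=6); 6→7: 7^(7 + 1) + 2·7^2 + 7 + 5 = 5764911; 5764911−1 = 5764910
i=5: 5764910 = 7^(7 + 1) + 2·7^2 + 7 + 4 (b=7); 7→8: 8^(8 + 1) + 2·8^2 + 8 + 4 = 134217868; 134217868−1 = 134217867
i=6: 134217867 = 8^(8 + 1) + 2·8^2 + 8 + 3 (b=8); 8→9: 9^(9 + 1) + 2·9^2 + 9 + 3 = 3486784575; 3486784575−1 = 3486784574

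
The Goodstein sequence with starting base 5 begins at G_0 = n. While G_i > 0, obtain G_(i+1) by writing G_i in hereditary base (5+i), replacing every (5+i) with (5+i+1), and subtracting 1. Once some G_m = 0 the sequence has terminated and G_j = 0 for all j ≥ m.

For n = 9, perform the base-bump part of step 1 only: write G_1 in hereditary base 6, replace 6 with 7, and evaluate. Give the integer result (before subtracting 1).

10

9 —HB5→ 5 + 4 —bump→ 6 + 4 = 10 —(−1)→ 9
9 —HB6→ 6 + 3 —bump→ 7 + 3 = 10 —(−1)→ 9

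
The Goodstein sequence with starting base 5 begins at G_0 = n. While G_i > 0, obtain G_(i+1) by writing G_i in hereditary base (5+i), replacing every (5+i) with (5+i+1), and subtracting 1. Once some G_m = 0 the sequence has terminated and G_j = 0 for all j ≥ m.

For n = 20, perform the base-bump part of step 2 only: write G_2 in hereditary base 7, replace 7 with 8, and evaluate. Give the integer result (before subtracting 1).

28

base 5: 20 = 4·5; at 6: 4·6 = 24; next = 23
base 6: 23 = 3·6 + 5; at 7: 3·7 + 5 = 26; next = 25
base 7: 25 = 3·7 + 4; at 8: 3·8 + 4 = 28; next = 27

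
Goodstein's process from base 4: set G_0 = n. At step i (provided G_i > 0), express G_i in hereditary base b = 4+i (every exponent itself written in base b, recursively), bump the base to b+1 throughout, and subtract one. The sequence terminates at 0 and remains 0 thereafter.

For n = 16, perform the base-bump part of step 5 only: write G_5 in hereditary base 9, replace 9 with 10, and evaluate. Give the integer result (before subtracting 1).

40

G_0=16  [base 4] 4^2  →[4↦5]→  5^2 = 25  −1 ⇒ G_1=24
G_1=24  [base 5] 4·5 + 4  →[5↦6]→  4·6 + 4 = 28  −1 ⇒ G_2=27
G_2=27  [base 6] 4·6 + 3  →[6↦7]→  4·7 + 3 = 31  −1 ⇒ G_3=30
G_3=30  [base 7] 4·7 + 2  →[7↦8]→  4·8 + 2 = 34  −1 ⇒ G_4=33
G_4=33  [base 8] 4·8 + 1  →[8↦9]→  4·9 + 1 = 37  −1 ⇒ G_5=36
G_5=36  [base 9] 4·9  →[9↦10]→  4·10 = 40  −1 ⇒ G_6=39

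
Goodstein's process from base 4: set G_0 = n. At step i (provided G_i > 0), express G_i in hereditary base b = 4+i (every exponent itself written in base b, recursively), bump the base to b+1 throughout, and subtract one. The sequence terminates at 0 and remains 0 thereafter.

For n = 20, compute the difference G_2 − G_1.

10

[0] 20 ≡ 4^2 + 4 (base 4). Lift 5: 30. −1: 29.
[1] 29 ≡ 5^2 + 4 (base 5). Lift 6: 40. −1: 39.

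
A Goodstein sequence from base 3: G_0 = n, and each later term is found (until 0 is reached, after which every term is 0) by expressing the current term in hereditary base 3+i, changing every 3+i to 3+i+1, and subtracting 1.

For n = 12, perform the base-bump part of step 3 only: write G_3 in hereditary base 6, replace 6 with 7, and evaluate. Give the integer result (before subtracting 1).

[0] 12 ≡ 3^2 + 3 (base 3). Lift 4: 20. −1: 19.
[1] 19 ≡ 4^2 + 3 (base 4). Lift 5: 28. −1: 27.
[2] 27 ≡ 5^2 + 2 (base 5). Lift 6: 38. −1: 37.
[3] 37 ≡ 6^2 + 1 (base 6). Lift 7: 50. −1: 49.

50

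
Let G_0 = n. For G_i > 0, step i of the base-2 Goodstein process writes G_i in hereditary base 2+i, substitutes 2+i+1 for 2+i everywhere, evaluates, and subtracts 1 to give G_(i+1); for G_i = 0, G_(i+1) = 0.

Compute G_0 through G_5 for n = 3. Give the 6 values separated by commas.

3, 3, 3, 2, 1, 0

3 —HB2→ 2 + 1 —bump→ 3 + 1 = 4 —(−1)→ 3
3 —HB3→ 3 —bump→ 4 = 4 —(−1)→ 3
3 —HB4→ 3 —bump→ 3 = 3 —(−1)→ 2
2 —HB5→ 2 —bump→ 2 = 2 —(−1)→ 1
1 —HB6→ 1 —bump→ 1 = 1 —(−1)→ 0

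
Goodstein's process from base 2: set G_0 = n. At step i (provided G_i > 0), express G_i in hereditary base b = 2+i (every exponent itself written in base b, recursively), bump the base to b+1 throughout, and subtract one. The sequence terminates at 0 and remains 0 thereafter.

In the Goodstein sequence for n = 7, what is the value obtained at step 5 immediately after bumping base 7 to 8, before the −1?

16777216

7 —HB2→ 2^2 + 2 + 1 —bump→ 3^3 + 3 + 1 = 31 —(−1)→ 30
30 —HB3→ 3^3 + 3 —bump→ 4^4 + 4 = 260 —(−1)→ 259
259 —HB4→ 4^4 + 3 —bump→ 5^5 + 3 = 3128 —(−1)→ 3127
3127 —HB5→ 5^5 + 2 —bump→ 6^6 + 2 = 46658 —(−1)→ 46657
46657 —HB6→ 6^6 + 1 —bump→ 7^7 + 1 = 823544 —(−1)→ 823543
823543 —HB7→ 7^7 —bump→ 8^8 = 16777216 —(−1)→ 16777215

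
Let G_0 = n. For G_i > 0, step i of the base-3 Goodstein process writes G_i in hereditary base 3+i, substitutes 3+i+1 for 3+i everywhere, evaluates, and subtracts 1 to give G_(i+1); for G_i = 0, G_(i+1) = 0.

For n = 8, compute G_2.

10

[0] 8 ≡ 2·3 + 2 (base 3). Lift 4: 10. −1: 9.
[1] 9 ≡ 2·4 + 1 (base 4). Lift 5: 11. −1: 10.
[2] 10 ≡ 2·5 (base 5). Lift 6: 12. −1: 11.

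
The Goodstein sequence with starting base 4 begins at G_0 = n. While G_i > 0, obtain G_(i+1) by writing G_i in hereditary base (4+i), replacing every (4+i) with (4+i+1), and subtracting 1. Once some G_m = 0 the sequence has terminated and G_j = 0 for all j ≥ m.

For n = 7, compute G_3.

G_0=7  [base 4] 4 + 3  →[4↦5]→  5 + 3 = 8  −1 ⇒ G_1=7
G_1=7  [base 5] 5 + 2  →[5↦6]→  6 + 2 = 8  −1 ⇒ G_2=7
G_2=7  [base 6] 6 + 1  →[6↦7]→  7 + 1 = 8  −1 ⇒ G_3=7
G_3=7  [base 7] 7  →[7↦8]→  8 = 8  −1 ⇒ G_4=7

7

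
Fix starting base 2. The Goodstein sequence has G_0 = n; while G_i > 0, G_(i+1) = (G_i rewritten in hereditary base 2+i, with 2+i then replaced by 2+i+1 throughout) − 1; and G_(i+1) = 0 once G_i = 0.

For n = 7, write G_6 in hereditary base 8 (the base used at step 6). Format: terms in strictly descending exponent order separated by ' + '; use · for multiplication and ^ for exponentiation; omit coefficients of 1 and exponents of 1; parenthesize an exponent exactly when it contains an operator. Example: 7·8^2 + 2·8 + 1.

step 0: 7 = 2^2 + 2 + 1; sub 3 for 2: 3^3 + 3 + 1; = 31; G_1 = 31−1 = 30
step 1: 30 = 3^3 + 3; sub 4 for 3: 4^4 + 4; = 260; G_2 = 260−1 = 259
step 2: 259 = 4^4 + 3; sub 5 for 4: 5^5 + 3; = 3128; G_3 = 3128−1 = 3127
step 3: 3127 = 5^5 + 2; sub 6 for 5: 6^6 + 2; = 46658; G_4 = 46658−1 = 46657
step 4: 46657 = 6^6 + 1; sub 7 for 6: 7^7 + 1; = 823544; G_5 = 823544−1 = 823543
step 5: 823543 = 7^7; sub 8 for 7: 8^8; = 16777216; G_6 = 16777216−1 = 16777215
step 6: 16777215 = 7·8^7 + 7·8^6 + 7·8^5 + 7·8^4 + 7·8^3 + 7·8^2 + 7·8 + 7; sub 9 for 8: 7·9^7 + 7·9^6 + 7·9^5 + 7·9^4 + 7·9^3 + 7·9^2 + 7·9 + 7; = 37665880; G_7 = 37665880−1 = 37665879

7·8^7 + 7·8^6 + 7·8^5 + 7·8^4 + 7·8^3 + 7·8^2 + 7·8 + 7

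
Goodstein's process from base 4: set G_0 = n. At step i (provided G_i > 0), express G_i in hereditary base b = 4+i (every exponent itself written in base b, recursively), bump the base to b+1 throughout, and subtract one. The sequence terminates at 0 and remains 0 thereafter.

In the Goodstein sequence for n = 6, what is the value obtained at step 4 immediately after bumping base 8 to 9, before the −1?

step 0: 6 = 4 + 2; sub 5 for 4: 5 + 2; = 7; G_1 = 7−1 = 6
step 1: 6 = 5 + 1; sub 6 for 5: 6 + 1; = 7; G_2 = 7−1 = 6
step 2: 6 = 6; sub 7 for 6: 7; = 7; G_3 = 7−1 = 6
step 3: 6 = 6; sub 8 for 7: 6; = 6; G_4 = 6−1 = 5
step 4: 5 = 5; sub 9 for 8: 5; = 5; G_5 = 5−1 = 4

5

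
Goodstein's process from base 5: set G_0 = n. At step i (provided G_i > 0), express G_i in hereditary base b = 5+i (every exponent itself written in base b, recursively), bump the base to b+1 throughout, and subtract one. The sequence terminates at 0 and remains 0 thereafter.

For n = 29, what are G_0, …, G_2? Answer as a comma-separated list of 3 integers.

29, 39, 51

step 0: 29 = 5^2 + 4; sub 6 for 5: 6^2 + 4; = 40; G_1 = 40−1 = 39
step 1: 39 = 6^2 + 3; sub 7 for 6: 7^2 + 3; = 52; G_2 = 52−1 = 51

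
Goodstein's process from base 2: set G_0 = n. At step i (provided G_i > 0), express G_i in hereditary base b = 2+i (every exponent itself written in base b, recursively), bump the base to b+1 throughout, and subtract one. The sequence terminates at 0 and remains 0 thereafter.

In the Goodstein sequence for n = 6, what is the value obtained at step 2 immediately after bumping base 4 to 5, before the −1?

3126

[0] 6 ≡ 2^2 + 2 (base 2). Lift 3: 30. −1: 29.
[1] 29 ≡ 3^3 + 2 (base 3). Lift 4: 258. −1: 257.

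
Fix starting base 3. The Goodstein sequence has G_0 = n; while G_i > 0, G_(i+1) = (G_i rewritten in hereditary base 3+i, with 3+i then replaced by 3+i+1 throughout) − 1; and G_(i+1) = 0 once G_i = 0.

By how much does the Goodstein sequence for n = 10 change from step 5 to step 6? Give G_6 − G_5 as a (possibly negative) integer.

10 —HB3→ 3^2 + 1 —bump→ 4^2 + 1 = 17 —(−1)→ 16
16 —HB4→ 4^2 —bump→ 5^2 = 25 —(−1)→ 24
24 —HB5→ 4·5 + 4 —bump→ 4·6 + 4 = 28 —(−1)→ 27
27 —HB6→ 4·6 + 3 —bump→ 4·7 + 3 = 31 —(−1)→ 30
30 —HB7→ 4·7 + 2 —bump→ 4·8 + 2 = 34 —(−1)→ 33
33 —HB8→ 4·8 + 1 —bump→ 4·9 + 1 = 37 —(−1)→ 36

3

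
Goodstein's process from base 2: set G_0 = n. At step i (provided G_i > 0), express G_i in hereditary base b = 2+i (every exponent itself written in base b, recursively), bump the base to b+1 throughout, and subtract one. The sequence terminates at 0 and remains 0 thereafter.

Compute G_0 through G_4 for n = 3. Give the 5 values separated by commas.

3, 3, 3, 2, 1

3 —HB2→ 2 + 1 —bump→ 3 + 1 = 4 —(−1)→ 3
3 —HB3→ 3 —bump→ 4 = 4 —(−1)→ 3
3 —HB4→ 3 —bump→ 3 = 3 —(−1)→ 2
2 —HB5→ 2 —bump→ 2 = 2 —(−1)→ 1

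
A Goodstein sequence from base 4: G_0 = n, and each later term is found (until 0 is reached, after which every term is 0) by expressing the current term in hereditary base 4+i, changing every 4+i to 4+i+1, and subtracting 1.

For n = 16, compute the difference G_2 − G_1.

G_0 = 16. HB_4(16) = 4^2. Bump = 25. G_1 = 24.
G_1 = 24. HB_5(24) = 4·5 + 4. Bump = 28. G_2 = 27.

3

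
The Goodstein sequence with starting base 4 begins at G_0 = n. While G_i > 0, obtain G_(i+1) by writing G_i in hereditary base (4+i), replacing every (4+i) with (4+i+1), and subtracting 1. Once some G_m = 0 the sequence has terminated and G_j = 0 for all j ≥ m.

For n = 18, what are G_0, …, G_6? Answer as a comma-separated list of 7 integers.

18, 26, 36, 48, 53, 58, 63

base 4: 18 = 4^2 + 2; at 5: 5^2 + 2 = 27; next = 26
base 5: 26 = 5^2 + 1; at 6: 6^2 + 1 = 37; next = 36
base 6: 36 = 6^2; at 7: 7^2 = 49; next = 48
base 7: 48 = 6·7 + 6; at 8: 6·8 + 6 = 54; next = 53
base 8: 53 = 6·8 + 5; at 9: 6·9 + 5 = 59; next = 58
base 9: 58 = 6·9 + 4; at 10: 6·10 + 4 = 64; next = 63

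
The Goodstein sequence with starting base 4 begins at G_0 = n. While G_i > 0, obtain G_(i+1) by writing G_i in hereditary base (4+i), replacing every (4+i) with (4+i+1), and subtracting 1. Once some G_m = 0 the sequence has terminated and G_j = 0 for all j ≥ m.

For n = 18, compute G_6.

63

base 4: 18 = 4^2 + 2; at 5: 5^2 + 2 = 27; next = 26
base 5: 26 = 5^2 + 1; at 6: 6^2 + 1 = 37; next = 36
base 6: 36 = 6^2; at 7: 7^2 = 49; next = 48
base 7: 48 = 6·7 + 6; at 8: 6·8 + 6 = 54; next = 53
base 8: 53 = 6·8 + 5; at 9: 6·9 + 5 = 59; next = 58
base 9: 58 = 6·9 + 4; at 10: 6·10 + 4 = 64; next = 63
base 10: 63 = 6·10 + 3; at 11: 6·11 + 3 = 69; next = 68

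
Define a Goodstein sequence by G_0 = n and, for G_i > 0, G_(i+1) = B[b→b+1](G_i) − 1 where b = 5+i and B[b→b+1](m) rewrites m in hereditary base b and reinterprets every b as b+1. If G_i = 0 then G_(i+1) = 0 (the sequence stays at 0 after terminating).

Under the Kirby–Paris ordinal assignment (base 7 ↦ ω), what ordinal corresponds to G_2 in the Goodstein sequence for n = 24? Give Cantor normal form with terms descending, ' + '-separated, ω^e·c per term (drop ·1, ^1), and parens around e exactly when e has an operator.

ω·4 + 2

base 5: 24 = 4·5 + 4; at 6: 4·6 + 4 = 28; next = 27
base 6: 27 = 4·6 + 3; at 7: 4·7 + 3 = 31; next = 30
base 7: 30 = 4·7 + 2; at 8: 4·8 + 2 = 34; next = 33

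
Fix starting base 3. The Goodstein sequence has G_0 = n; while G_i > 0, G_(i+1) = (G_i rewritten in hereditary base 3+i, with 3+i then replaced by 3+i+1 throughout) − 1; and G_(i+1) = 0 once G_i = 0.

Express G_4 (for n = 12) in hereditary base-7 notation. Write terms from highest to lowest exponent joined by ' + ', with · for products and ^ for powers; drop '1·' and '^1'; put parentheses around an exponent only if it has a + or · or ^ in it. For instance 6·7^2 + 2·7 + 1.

G_0 = 12. HB_3(12) = 3^2 + 3. Bump = 20. G_1 = 19.
G_1 = 19. HB_4(19) = 4^2 + 3. Bump = 28. G_2 = 27.
G_2 = 27. HB_5(27) = 5^2 + 2. Bump = 38. G_3 = 37.
G_3 = 37. HB_6(37) = 6^2 + 1. Bump = 50. G_4 = 49.

7^2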